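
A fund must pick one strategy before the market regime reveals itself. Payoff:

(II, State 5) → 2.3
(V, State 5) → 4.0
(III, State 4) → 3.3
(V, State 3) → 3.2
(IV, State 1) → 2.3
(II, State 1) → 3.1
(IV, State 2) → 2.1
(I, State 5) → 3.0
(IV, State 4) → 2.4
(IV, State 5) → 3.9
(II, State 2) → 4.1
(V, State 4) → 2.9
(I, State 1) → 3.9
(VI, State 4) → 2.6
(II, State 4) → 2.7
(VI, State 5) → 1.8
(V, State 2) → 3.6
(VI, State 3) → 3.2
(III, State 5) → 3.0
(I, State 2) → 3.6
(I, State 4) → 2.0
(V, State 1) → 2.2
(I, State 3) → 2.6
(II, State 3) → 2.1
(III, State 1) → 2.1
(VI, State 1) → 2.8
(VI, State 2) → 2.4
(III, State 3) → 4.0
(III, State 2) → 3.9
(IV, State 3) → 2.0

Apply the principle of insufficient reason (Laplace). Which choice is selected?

Row averages: I=3.02, II=2.86, III=3.26, IV=2.54, V=3.18, VI=2.56
Highest average = 3.26 → III.

III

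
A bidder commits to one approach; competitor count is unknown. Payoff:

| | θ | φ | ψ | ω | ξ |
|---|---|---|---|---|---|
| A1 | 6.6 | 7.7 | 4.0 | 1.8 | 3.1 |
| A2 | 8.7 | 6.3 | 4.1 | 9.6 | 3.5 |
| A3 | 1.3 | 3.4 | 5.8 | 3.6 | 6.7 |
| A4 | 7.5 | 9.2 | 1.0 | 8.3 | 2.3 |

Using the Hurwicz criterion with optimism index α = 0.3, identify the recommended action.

A1: 0.3·7.7 + 0.7·1.8 = 3.57
A2: 0.3·9.6 + 0.7·3.5 = 5.33
A3: 0.3·6.7 + 0.7·1.3 = 2.92
A4: 0.3·9.2 + 0.7·1.0 = 3.46
Highest Hurwicz score = 5.33 → A2.

A2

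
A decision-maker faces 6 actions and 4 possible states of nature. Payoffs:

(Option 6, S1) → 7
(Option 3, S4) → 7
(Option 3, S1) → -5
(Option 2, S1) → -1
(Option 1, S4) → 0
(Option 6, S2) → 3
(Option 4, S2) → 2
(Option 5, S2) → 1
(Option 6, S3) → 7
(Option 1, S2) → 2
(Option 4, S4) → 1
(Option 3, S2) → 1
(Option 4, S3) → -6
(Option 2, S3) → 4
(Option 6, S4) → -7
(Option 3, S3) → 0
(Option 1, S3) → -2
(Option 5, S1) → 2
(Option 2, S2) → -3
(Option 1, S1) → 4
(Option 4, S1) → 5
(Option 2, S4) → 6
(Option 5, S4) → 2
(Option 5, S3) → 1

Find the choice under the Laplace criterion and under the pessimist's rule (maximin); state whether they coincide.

Row averages: Option 1=1, Option 2=1.5, Option 3=0.75, Option 4=0.5, Option 5=1.5, Option 6=2.5
Highest average = 2.5 → Option 6.
Row minima: Option 1=-2, Option 2=-3, Option 3=-5, Option 4=-6, Option 5=1, Option 6=-7
Best worst-case = 1 → Option 5.

laplace → Option 6; maximin → Option 5 (disagree)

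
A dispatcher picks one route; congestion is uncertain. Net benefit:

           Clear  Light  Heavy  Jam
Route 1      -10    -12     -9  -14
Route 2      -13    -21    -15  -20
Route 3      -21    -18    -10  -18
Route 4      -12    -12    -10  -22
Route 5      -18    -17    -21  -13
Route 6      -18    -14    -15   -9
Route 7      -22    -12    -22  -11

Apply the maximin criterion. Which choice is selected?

Route 1

Row minima: Route 1=-14, Route 2=-21, Route 3=-21, Route 4=-22, Route 5=-21, Route 6=-18, Route 7=-22
Best worst-case = -14 → Route 1.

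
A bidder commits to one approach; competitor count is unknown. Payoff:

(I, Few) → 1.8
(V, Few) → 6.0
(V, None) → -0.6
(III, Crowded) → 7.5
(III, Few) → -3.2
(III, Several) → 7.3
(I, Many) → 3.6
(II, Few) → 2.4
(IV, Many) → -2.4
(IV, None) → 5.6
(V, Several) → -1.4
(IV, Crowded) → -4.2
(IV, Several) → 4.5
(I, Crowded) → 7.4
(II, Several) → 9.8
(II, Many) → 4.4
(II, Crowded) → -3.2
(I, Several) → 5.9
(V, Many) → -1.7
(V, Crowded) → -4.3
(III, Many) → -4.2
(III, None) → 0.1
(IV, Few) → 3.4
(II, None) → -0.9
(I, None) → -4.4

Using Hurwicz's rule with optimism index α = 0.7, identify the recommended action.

II

I: 0.7·7.4 + 0.3·(-4.4) = 3.86
II: 0.7·9.8 + 0.3·(-3.2) = 5.9
III: 0.7·7.5 + 0.3·(-4.2) = 3.99
IV: 0.7·5.6 + 0.3·(-4.2) = 2.66
V: 0.7·6.0 + 0.3·(-4.3) = 2.91
Highest Hurwicz score = 5.9 → II.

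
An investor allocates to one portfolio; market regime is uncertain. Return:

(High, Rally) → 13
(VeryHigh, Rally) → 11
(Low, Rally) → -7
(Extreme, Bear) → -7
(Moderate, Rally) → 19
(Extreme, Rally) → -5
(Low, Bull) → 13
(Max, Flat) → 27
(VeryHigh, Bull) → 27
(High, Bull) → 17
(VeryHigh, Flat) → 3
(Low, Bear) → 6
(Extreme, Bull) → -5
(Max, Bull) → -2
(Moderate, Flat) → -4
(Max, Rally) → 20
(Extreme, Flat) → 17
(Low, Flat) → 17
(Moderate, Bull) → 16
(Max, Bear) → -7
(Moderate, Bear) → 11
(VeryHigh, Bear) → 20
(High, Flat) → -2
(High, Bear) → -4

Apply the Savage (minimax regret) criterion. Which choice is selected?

Column bests: Bear=20, Flat=27, Bull=27, Rally=20.
Low regrets: 14, 10, 14, 27 → max 27
Moderate regrets: 9, 31, 11, 1 → max 31
High regrets: 24, 29, 10, 7 → max 29
VeryHigh regrets: 0, 24, 0, 9 → max 24
Extreme regrets: 27, 10, 32, 25 → max 32
Max regrets: 27, 0, 29, 0 → max 29
Smallest max regret = 24 → VeryHigh.

VeryHigh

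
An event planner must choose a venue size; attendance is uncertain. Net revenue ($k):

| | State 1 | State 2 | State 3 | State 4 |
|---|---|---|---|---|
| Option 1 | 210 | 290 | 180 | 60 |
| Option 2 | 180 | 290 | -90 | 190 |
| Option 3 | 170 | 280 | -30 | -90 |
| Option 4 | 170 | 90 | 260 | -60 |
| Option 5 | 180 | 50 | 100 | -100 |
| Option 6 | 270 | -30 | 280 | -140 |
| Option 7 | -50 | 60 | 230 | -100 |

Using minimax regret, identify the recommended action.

Option 1

Column bests: State 1=270, State 2=290, State 3=280, State 4=190.
Option 1 regrets: 60, 0, 100, 130 → max 130
Option 2 regrets: 90, 0, 370, 0 → max 370
Option 3 regrets: 100, 10, 310, 280 → max 310
Option 4 regrets: 100, 200, 20, 250 → max 250
Option 5 regrets: 90, 240, 180, 290 → max 290
Option 6 regrets: 0, 320, 0, 330 → max 330
Option 7 regrets: 320, 230, 50, 290 → max 320
Smallest max regret = 130 → Option 1.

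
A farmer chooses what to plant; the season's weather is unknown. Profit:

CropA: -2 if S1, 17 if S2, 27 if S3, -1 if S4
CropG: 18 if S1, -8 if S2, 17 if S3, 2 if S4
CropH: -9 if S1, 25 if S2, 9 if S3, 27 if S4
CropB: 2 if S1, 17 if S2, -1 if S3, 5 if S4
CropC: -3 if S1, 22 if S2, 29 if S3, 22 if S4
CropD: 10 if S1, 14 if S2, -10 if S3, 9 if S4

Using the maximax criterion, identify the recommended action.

Row maxima: CropA=27, CropG=18, CropH=27, CropB=17, CropC=29, CropD=14
Best best-case = 29 → CropC.

CropC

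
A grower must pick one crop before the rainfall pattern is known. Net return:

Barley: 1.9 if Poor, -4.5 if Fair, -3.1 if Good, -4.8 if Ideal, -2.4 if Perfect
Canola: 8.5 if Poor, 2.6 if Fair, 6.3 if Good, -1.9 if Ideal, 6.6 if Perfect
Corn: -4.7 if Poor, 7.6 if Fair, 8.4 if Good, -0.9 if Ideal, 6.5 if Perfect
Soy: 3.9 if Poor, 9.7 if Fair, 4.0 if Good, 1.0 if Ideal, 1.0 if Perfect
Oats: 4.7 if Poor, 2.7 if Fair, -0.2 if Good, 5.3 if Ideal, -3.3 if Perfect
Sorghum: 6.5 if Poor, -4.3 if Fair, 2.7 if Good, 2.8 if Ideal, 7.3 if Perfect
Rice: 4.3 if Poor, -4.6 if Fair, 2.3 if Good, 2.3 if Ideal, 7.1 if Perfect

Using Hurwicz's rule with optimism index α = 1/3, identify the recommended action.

Barley: 1/3·1.9 + 2/3·(-4.8) = -77/30
Canola: 1/3·8.5 + 2/3·(-1.9) = 47/30
Corn: 1/3·8.4 + 2/3·(-4.7) = -1/3
Soy: 1/3·9.7 + 2/3·1.0 = 3.9
Oats: 1/3·5.3 + 2/3·(-3.3) = -13/30
Sorghum: 1/3·7.3 + 2/3·(-4.3) = -13/30
Rice: 1/3·7.1 + 2/3·(-4.6) = -0.7
Highest Hurwicz score = 3.9 → Soy.

Soy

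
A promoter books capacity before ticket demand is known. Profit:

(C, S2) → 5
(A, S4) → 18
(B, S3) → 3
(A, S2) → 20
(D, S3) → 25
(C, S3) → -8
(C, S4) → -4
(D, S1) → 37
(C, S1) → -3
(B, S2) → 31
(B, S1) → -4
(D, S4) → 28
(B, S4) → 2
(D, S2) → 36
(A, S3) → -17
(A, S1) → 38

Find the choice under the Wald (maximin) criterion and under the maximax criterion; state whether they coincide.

Row minima: A=-17, B=-4, C=-8, D=25
Best worst-case = 25 → D.
Row maxima: A=38, B=31, C=5, D=37
Best best-case = 38 → A.

maximin → D; maximax → A (disagree)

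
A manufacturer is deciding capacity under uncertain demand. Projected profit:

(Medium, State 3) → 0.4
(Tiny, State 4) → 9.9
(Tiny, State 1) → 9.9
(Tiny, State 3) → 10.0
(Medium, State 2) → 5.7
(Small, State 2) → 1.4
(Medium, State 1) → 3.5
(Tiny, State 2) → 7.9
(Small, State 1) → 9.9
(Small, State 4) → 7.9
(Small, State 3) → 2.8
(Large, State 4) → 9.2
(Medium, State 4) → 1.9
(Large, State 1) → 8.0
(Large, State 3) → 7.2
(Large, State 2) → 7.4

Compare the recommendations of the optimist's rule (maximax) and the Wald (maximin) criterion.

maximax → Tiny; maximin → Tiny (agree)

Row maxima: Tiny=10.0, Small=9.9, Medium=5.7, Large=9.2
Best best-case = 10.0 → Tiny.
Row minima: Tiny=7.9, Small=1.4, Medium=0.4, Large=7.2
Best worst-case = 7.9 → Tiny.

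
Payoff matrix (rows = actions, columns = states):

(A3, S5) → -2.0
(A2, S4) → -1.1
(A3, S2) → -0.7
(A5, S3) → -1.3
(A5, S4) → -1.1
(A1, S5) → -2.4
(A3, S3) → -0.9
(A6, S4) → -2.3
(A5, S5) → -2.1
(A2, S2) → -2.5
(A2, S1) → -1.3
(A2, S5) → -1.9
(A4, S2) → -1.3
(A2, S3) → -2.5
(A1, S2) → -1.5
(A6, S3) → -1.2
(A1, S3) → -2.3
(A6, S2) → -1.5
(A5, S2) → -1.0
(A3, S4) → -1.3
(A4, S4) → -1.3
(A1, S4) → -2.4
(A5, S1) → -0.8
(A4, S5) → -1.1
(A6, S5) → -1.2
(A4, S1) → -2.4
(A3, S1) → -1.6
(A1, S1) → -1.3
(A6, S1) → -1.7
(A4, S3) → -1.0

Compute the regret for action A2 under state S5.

0.8

Best payoff under S5 is -1.1.
Regret = -1.1 − (-1.9) = 0.8.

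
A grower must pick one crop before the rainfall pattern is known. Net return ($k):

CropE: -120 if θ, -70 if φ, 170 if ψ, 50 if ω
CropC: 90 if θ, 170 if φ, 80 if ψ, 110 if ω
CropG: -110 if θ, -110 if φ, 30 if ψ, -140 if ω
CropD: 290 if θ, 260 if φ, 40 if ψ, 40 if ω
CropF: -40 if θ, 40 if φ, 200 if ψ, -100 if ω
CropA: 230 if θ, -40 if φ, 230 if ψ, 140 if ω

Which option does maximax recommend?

Row maxima: CropE=170, CropC=170, CropG=30, CropD=290, CropF=200, CropA=230
Best best-case = 290 → CropD.

CropD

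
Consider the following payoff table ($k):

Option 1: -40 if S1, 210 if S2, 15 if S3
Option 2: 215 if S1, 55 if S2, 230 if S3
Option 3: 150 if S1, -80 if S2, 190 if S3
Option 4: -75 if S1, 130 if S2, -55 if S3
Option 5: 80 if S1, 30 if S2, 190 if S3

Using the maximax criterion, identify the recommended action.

Option 2

Row maxima: Option 1=210, Option 2=230, Option 3=190, Option 4=130, Option 5=190
Best best-case = 230 → Option 2.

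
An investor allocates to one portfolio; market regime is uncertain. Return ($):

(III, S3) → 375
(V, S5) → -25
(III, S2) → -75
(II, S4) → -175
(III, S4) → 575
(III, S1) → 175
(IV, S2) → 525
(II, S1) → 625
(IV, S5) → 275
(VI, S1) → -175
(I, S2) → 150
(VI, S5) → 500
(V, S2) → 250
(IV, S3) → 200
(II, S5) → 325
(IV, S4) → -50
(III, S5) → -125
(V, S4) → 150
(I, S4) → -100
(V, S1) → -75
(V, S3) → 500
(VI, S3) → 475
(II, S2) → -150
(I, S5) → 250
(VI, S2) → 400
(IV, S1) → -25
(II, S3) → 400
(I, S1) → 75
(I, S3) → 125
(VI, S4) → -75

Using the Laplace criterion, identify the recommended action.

Row averages: I=100, II=205, III=185, IV=185, V=160, VI=225
Highest average = 225 → VI.

VI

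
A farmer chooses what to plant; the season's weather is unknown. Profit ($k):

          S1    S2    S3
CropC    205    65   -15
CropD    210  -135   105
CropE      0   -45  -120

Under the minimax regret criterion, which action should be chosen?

Column bests: S1=210, S2=65, S3=105.
CropC regrets: 5, 0, 120 → max 120
CropD regrets: 0, 200, 0 → max 200
CropE regrets: 210, 110, 225 → max 225
Smallest max regret = 120 → CropC.

CropC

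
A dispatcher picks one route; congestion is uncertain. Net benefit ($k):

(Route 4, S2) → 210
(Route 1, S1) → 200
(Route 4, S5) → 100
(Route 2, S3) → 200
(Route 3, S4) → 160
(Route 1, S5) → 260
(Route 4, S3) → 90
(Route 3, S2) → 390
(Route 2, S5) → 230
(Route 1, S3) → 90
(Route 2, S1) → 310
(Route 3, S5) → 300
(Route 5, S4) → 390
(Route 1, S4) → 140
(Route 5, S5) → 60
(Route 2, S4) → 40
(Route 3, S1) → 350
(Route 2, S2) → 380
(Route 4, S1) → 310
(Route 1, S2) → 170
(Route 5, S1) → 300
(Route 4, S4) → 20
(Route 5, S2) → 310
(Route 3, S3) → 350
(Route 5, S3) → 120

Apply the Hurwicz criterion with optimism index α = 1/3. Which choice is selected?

Route 1: 1/3·260 + 2/3·90 = 440/3
Route 2: 1/3·380 + 2/3·40 = 460/3
Route 3: 1/3·390 + 2/3·160 = 710/3
Route 4: 1/3·310 + 2/3·20 = 350/3
Route 5: 1/3·390 + 2/3·60 = 170
Highest Hurwicz score = 710/3 → Route 3.

Route 3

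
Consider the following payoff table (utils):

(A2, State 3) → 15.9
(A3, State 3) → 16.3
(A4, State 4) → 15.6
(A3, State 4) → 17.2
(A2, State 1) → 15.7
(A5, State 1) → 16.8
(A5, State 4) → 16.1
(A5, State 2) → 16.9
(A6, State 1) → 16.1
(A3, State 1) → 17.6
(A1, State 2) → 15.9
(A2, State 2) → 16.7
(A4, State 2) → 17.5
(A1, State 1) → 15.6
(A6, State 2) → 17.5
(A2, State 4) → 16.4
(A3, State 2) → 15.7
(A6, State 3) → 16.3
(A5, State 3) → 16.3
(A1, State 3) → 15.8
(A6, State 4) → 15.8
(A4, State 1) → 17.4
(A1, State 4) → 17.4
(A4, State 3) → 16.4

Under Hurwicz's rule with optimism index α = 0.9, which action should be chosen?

A1: 0.9·17.4 + 0.1·15.6 = 17.22
A2: 0.9·16.7 + 0.1·15.7 = 16.6
A3: 0.9·17.6 + 0.1·15.7 = 17.41
A4: 0.9·17.5 + 0.1·15.6 = 17.31
A5: 0.9·16.9 + 0.1·16.1 = 16.82
A6: 0.9·17.5 + 0.1·15.8 = 17.33
Highest Hurwicz score = 17.41 → A3.

A3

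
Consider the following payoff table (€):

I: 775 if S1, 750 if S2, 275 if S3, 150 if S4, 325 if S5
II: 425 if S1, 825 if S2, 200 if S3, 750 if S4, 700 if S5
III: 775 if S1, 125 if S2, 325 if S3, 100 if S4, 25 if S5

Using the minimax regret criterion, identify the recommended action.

II

Column bests: S1=775, S2=825, S3=325, S4=750, S5=700.
I regrets: 0, 75, 50, 600, 375 → max 600
II regrets: 350, 0, 125, 0, 0 → max 350
III regrets: 0, 700, 0, 650, 675 → max 700
Smallest max regret = 350 → II.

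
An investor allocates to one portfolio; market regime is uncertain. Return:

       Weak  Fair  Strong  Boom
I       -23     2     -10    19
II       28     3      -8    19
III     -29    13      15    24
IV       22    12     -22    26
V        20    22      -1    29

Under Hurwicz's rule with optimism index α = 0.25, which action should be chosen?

I: 0.25·19 + 0.75·(-23) = -12.5
II: 0.25·28 + 0.75·(-8) = 1
III: 0.25·24 + 0.75·(-29) = -15.75
IV: 0.25·26 + 0.75·(-22) = -10
V: 0.25·29 + 0.75·(-1) = 6.5
Highest Hurwicz score = 6.5 → V.

V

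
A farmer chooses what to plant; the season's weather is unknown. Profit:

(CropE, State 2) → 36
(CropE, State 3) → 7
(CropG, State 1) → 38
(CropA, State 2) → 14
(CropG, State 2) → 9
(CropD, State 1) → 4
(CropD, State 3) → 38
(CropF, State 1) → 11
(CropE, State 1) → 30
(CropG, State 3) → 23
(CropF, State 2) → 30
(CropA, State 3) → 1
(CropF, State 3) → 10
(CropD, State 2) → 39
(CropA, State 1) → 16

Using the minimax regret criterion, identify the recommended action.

CropF

Column bests: State 1=38, State 2=39, State 3=38.
CropA regrets: 22, 25, 37 → max 37
CropE regrets: 8, 3, 31 → max 31
CropF regrets: 27, 9, 28 → max 28
CropG regrets: 0, 30, 15 → max 30
CropD regrets: 34, 0, 0 → max 34
Smallest max regret = 28 → CropF.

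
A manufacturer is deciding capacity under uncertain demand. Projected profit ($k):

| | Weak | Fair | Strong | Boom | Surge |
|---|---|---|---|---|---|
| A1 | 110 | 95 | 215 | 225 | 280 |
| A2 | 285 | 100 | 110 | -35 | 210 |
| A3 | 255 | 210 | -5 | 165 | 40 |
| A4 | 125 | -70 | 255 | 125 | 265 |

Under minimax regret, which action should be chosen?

A1

Column bests: Weak=285, Fair=210, Strong=255, Boom=225, Surge=280.
A1 regrets: 175, 115, 40, 0, 0 → max 175
A2 regrets: 0, 110, 145, 260, 70 → max 260
A3 regrets: 30, 0, 260, 60, 240 → max 260
A4 regrets: 160, 280, 0, 100, 15 → max 280
Smallest max regret = 175 → A1.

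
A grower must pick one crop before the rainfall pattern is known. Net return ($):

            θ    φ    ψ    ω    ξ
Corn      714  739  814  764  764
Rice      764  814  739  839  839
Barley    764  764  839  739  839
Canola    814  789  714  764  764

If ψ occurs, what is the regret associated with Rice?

Best payoff under ψ is 839.
Regret = 839 − 739 = 100.

100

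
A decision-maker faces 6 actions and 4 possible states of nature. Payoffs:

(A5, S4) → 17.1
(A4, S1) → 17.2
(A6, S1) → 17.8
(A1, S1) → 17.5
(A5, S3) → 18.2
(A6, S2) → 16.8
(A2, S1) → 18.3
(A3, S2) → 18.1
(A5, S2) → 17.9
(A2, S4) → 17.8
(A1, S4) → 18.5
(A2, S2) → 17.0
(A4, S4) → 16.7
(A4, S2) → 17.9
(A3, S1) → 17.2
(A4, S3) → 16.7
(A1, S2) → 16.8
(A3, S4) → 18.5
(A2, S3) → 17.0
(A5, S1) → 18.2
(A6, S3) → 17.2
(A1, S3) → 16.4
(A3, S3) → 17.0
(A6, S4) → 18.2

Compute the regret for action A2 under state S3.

Best payoff under S3 is 18.2.
Regret = 18.2 − 17.0 = 1.2.

1.2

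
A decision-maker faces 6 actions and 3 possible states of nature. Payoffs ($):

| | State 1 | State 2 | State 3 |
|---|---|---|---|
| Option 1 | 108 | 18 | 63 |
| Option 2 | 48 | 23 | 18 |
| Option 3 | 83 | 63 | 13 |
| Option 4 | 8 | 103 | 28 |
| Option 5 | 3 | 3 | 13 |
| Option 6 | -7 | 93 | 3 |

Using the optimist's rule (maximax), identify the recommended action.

Row maxima: Option 1=108, Option 2=48, Option 3=83, Option 4=103, Option 5=13, Option 6=93
Best best-case = 108 → Option 1.

Option 1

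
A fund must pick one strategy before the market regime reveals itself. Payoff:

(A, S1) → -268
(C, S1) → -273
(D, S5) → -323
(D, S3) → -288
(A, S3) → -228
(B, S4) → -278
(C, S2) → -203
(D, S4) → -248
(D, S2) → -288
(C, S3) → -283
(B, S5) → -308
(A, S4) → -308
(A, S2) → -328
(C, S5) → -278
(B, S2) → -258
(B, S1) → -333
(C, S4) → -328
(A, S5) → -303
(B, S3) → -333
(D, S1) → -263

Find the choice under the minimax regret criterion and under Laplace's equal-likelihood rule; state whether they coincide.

minimax regret → C; laplace → C (agree)

Column bests: S1=-263, S2=-203, S3=-228, S4=-248, S5=-278.
A regrets: 5, 125, 0, 60, 25 → max 125
B regrets: 70, 55, 105, 30, 30 → max 105
C regrets: 10, 0, 55, 80, 0 → max 80
D regrets: 0, 85, 60, 0, 45 → max 85
Smallest max regret = 80 → C.
Row averages: A=-287, B=-302, C=-273, D=-282
Highest average = -273 → C.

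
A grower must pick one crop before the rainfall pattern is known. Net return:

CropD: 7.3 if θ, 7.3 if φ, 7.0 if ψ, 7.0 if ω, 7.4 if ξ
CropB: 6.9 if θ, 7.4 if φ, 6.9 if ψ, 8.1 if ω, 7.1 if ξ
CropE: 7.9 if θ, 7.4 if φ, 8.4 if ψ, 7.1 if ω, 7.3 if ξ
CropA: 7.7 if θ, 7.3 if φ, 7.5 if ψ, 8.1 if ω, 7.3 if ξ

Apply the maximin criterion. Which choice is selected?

Row minima: CropD=7.0, CropB=6.9, CropE=7.1, CropA=7.3
Best worst-case = 7.3 → CropA.

CropA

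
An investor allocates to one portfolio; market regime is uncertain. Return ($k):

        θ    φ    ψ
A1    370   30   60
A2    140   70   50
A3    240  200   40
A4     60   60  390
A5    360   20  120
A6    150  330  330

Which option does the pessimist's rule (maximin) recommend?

Row minima: A1=30, A2=50, A3=40, A4=60, A5=20, A6=150
Best worst-case = 150 → A6.

A6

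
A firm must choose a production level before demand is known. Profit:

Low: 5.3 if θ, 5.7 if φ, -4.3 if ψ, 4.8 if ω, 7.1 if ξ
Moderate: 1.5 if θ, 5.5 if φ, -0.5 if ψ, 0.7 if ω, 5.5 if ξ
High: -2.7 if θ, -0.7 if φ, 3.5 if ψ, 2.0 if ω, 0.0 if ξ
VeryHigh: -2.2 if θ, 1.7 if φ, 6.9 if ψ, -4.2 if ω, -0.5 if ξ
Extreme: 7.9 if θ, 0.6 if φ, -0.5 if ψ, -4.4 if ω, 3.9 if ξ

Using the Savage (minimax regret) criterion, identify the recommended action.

Moderate

Column bests: θ=7.9, φ=5.7, ψ=6.9, ω=4.8, ξ=7.1.
Low regrets: 2.6, 0.0, 11.2, 0.0, 0.0 → max 11.2
Moderate regrets: 6.4, 0.2, 7.4, 4.1, 1.6 → max 7.4
High regrets: 10.6, 6.4, 3.4, 2.8, 7.1 → max 10.6
VeryHigh regrets: 10.1, 4.0, 0.0, 9.0, 7.6 → max 10.1
Extreme regrets: 0.0, 5.1, 7.4, 9.2, 3.2 → max 9.2
Smallest max regret = 7.4 → Moderate.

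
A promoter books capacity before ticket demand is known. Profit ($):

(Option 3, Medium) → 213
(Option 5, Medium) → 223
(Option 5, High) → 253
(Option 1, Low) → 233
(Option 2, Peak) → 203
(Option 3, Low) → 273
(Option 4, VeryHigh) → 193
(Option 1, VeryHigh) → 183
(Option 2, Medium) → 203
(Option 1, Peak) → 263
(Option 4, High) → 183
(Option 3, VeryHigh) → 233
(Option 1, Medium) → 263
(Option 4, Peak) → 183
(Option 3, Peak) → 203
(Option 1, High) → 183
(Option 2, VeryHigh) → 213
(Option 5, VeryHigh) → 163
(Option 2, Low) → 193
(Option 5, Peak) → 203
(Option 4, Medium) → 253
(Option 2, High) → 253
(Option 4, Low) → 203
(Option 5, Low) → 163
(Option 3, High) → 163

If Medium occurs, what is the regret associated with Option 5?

Best payoff under Medium is 263.
Regret = 263 − 223 = 40.

40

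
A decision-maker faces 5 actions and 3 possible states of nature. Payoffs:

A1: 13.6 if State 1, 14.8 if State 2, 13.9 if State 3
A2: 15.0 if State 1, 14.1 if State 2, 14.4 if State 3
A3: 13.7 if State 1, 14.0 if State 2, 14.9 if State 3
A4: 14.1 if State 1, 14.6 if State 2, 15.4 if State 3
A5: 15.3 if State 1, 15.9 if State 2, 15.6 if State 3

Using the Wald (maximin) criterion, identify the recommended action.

A5

Row minima: A1=13.6, A2=14.1, A3=13.7, A4=14.1, A5=15.3
Best worst-case = 15.3 → A5.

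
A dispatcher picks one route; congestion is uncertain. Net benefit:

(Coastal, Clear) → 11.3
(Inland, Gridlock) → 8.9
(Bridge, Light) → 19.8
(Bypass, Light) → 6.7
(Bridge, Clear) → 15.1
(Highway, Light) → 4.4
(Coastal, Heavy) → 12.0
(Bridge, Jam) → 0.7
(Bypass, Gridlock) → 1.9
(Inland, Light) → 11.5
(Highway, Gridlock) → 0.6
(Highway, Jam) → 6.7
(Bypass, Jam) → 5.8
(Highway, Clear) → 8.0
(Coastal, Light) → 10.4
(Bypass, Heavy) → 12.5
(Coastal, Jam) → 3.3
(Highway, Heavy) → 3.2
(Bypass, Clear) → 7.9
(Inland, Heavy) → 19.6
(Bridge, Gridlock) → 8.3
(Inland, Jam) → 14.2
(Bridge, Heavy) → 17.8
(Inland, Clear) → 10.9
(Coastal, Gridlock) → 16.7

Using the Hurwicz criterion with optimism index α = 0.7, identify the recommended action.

Coastal: 0.7·16.7 + 0.3·3.3 = 12.68
Bridge: 0.7·19.8 + 0.3·0.7 = 14.07
Inland: 0.7·19.6 + 0.3·8.9 = 16.39
Highway: 0.7·8.0 + 0.3·0.6 = 5.78
Bypass: 0.7·12.5 + 0.3·1.9 = 9.32
Highest Hurwicz score = 16.39 → Inland.

Inland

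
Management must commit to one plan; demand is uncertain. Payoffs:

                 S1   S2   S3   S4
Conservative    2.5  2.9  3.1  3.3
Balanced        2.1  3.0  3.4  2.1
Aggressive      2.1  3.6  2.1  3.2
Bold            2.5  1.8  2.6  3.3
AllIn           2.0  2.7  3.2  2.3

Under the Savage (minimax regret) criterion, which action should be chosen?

Conservative

Column bests: S1=2.5, S2=3.6, S3=3.4, S4=3.3.
Conservative regrets: 0.0, 0.7, 0.3, 0.0 → max 0.7
Balanced regrets: 0.4, 0.6, 0.0, 1.2 → max 1.2
Aggressive regrets: 0.4, 0.0, 1.3, 0.1 → max 1.3
Bold regrets: 0.0, 1.8, 0.8, 0.0 → max 1.8
AllIn regrets: 0.5, 0.9, 0.2, 1.0 → max 1.0
Smallest max regret = 0.7 → Conservative.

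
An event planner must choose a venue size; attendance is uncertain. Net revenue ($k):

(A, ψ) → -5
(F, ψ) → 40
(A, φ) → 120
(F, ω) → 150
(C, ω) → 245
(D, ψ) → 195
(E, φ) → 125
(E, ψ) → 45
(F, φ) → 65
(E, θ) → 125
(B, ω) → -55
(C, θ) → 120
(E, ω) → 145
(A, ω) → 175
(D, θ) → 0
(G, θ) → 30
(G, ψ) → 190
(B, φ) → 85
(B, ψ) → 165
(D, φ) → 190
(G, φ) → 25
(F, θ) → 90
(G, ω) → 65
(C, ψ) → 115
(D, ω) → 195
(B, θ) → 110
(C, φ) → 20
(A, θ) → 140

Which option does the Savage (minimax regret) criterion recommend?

D

Column bests: θ=140, φ=190, ψ=195, ω=245.
A regrets: 0, 70, 200, 70 → max 200
B regrets: 30, 105, 30, 300 → max 300
C regrets: 20, 170, 80, 0 → max 170
D regrets: 140, 0, 0, 50 → max 140
E regrets: 15, 65, 150, 100 → max 150
F regrets: 50, 125, 155, 95 → max 155
G regrets: 110, 165, 5, 180 → max 180
Smallest max regret = 140 → D.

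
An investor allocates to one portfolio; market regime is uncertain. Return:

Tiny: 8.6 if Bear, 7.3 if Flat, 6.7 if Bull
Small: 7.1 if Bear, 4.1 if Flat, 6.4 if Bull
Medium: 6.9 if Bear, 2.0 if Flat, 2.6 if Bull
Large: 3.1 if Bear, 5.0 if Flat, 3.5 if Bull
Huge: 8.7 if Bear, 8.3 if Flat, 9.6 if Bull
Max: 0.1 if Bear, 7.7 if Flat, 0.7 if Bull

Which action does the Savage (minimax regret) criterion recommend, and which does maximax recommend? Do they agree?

Column bests: Bear=8.7, Flat=8.3, Bull=9.6.
Tiny regrets: 0.1, 1.0, 2.9 → max 2.9
Small regrets: 1.6, 4.2, 3.2 → max 4.2
Medium regrets: 1.8, 6.3, 7.0 → max 7.0
Large regrets: 5.6, 3.3, 6.1 → max 6.1
Huge regrets: 0.0, 0.0, 0.0 → max 0.0
Max regrets: 8.6, 0.6, 8.9 → max 8.9
Smallest max regret = 0.0 → Huge.
Row maxima: Tiny=8.6, Small=7.1, Medium=6.9, Large=5.0, Huge=9.6, Max=7.7
Best best-case = 9.6 → Huge.

minimax regret → Huge; maximax → Huge (agree)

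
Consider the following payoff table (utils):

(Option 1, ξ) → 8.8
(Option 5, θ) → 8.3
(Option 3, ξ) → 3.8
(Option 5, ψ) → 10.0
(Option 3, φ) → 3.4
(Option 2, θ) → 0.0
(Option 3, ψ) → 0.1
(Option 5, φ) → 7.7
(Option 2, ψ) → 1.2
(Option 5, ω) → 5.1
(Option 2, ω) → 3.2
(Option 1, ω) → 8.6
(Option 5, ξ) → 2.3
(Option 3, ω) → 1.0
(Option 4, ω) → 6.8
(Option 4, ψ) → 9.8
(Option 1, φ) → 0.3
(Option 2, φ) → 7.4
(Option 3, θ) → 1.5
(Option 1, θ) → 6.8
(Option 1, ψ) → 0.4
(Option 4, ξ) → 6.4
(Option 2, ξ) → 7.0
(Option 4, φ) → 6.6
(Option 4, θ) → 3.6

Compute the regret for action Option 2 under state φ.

0.3

Best payoff under φ is 7.7.
Regret = 7.7 − 7.4 = 0.3.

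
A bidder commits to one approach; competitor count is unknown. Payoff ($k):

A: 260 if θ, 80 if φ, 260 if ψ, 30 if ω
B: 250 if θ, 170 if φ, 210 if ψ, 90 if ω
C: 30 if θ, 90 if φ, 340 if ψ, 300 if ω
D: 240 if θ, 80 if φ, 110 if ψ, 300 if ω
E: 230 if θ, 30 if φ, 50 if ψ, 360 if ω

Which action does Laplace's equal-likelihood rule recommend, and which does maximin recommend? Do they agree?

laplace → C; maximin → B (disagree)

Row averages: A=157.5, B=180, C=190, D=182.5, E=167.5
Highest average = 190 → C.
Row minima: A=30, B=90, C=30, D=80, E=30
Best worst-case = 90 → B.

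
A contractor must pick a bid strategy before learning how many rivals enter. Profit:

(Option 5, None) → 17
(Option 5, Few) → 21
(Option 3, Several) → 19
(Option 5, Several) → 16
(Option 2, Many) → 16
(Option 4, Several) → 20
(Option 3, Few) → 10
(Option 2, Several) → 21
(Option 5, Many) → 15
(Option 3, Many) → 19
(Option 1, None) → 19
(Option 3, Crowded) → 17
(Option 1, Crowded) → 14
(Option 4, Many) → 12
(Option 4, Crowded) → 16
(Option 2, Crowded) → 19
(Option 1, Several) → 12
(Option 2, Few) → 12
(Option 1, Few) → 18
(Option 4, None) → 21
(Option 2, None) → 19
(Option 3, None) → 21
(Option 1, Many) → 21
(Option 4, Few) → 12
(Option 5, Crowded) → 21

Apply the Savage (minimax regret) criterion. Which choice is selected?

Column bests: None=21, Few=21, Several=21, Many=21, Crowded=21.
Option 1 regrets: 2, 3, 9, 0, 7 → max 9
Option 2 regrets: 2, 9, 0, 5, 2 → max 9
Option 3 regrets: 0, 11, 2, 2, 4 → max 11
Option 4 regrets: 0, 9, 1, 9, 5 → max 9
Option 5 regrets: 4, 0, 5, 6, 0 → max 6
Smallest max regret = 6 → Option 5.

Option 5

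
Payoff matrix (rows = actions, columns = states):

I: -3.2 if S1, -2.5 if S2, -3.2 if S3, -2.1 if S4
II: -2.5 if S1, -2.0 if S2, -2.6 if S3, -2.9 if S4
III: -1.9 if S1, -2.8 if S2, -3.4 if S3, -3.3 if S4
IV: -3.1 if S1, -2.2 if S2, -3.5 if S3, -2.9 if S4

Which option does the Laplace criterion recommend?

Row averages: I=-2.75, II=-2.5, III=-2.85, IV=-2.925
Highest average = -2.5 → II.

II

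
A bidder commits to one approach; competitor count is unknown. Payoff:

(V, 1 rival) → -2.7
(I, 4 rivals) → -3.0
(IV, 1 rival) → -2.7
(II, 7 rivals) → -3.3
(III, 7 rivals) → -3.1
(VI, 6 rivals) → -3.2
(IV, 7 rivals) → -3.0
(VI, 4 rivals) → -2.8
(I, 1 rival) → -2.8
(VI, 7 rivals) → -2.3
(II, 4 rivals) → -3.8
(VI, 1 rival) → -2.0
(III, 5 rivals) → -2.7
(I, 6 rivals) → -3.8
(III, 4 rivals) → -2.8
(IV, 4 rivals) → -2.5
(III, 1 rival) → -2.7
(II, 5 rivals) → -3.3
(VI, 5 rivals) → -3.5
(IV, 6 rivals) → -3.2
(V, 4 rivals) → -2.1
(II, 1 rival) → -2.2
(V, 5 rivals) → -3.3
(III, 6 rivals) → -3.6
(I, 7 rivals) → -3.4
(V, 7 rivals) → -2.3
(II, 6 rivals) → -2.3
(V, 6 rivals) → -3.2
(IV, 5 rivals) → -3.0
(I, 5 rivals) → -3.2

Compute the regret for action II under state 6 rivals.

Best payoff under 6 rivals is -2.3.
Regret = -2.3 − (-2.3) = 0.0.

0.0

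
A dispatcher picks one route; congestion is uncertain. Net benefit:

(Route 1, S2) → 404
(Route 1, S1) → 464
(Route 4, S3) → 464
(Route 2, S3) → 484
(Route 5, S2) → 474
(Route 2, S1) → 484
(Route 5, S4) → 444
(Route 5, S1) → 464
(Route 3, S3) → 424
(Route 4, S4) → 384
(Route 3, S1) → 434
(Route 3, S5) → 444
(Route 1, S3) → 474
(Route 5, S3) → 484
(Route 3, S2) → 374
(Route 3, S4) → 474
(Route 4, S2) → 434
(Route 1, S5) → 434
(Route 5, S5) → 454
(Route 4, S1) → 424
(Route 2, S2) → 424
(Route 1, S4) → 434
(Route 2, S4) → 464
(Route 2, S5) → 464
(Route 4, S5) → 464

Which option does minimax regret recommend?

Column bests: S1=484, S2=474, S3=484, S4=474, S5=464.
Route 1 regrets: 20, 70, 10, 40, 30 → max 70
Route 2 regrets: 0, 50, 0, 10, 0 → max 50
Route 3 regrets: 50, 100, 60, 0, 20 → max 100
Route 4 regrets: 60, 40, 20, 90, 0 → max 90
Route 5 regrets: 20, 0, 0, 30, 10 → max 30
Smallest max regret = 30 → Route 5.

Route 5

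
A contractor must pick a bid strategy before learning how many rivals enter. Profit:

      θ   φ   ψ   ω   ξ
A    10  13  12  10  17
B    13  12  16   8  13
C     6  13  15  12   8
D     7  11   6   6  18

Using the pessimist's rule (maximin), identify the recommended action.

A

Row minima: A=10, B=8, C=6, D=6
Best worst-case = 10 → A.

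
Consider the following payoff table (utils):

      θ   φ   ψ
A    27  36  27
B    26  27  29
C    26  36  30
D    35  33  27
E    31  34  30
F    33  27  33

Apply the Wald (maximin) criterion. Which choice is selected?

Row minima: A=27, B=26, C=26, D=27, E=30, F=27
Best worst-case = 30 → E.

E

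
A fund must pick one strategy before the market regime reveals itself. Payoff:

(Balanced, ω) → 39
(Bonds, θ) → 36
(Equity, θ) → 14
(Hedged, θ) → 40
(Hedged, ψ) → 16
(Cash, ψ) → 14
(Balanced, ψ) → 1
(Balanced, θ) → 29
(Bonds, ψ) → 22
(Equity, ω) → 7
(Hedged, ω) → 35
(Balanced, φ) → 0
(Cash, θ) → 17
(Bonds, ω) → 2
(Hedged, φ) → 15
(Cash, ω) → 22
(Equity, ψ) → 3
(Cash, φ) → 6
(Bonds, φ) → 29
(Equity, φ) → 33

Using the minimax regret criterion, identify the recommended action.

Hedged

Column bests: θ=40, φ=33, ψ=22, ω=39.
Hedged regrets: 0, 18, 6, 4 → max 18
Bonds regrets: 4, 4, 0, 37 → max 37
Cash regrets: 23, 27, 8, 17 → max 27
Balanced regrets: 11, 33, 21, 0 → max 33
Equity regrets: 26, 0, 19, 32 → max 32
Smallest max regret = 18 → Hedged.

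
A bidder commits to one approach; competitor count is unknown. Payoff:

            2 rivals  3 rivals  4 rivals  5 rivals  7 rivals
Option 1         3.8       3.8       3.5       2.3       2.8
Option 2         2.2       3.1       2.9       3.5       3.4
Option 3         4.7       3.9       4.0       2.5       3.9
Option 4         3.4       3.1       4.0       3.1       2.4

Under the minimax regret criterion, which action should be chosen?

Option 3

Column bests: 2 rivals=4.7, 3 rivals=3.9, 4 rivals=4.0, 5 rivals=3.5, 7 rivals=3.9.
Option 1 regrets: 0.9, 0.1, 0.5, 1.2, 1.1 → max 1.2
Option 2 regrets: 2.5, 0.8, 1.1, 0.0, 0.5 → max 2.5
Option 3 regrets: 0.0, 0.0, 0.0, 1.0, 0.0 → max 1.0
Option 4 regrets: 1.3, 0.8, 0.0, 0.4, 1.5 → max 1.5
Smallest max regret = 1.0 → Option 3.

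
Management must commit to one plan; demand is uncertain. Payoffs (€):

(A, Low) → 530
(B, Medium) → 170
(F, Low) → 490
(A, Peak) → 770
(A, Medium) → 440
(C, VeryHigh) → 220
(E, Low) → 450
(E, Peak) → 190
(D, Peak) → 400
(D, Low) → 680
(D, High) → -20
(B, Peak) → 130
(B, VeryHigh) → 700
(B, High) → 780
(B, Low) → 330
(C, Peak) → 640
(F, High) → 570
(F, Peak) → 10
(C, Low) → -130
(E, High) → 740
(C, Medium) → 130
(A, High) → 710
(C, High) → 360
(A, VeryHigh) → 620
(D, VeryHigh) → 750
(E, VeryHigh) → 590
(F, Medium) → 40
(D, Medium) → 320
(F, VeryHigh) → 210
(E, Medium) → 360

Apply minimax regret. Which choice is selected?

Column bests: Low=680, Medium=440, High=780, VeryHigh=750, Peak=770.
A regrets: 150, 0, 70, 130, 0 → max 150
B regrets: 350, 270, 0, 50, 640 → max 640
C regrets: 810, 310, 420, 530, 130 → max 810
D regrets: 0, 120, 800, 0, 370 → max 800
E regrets: 230, 80, 40, 160, 580 → max 580
F regrets: 190, 400, 210, 540, 760 → max 760
Smallest max regret = 150 → A.

A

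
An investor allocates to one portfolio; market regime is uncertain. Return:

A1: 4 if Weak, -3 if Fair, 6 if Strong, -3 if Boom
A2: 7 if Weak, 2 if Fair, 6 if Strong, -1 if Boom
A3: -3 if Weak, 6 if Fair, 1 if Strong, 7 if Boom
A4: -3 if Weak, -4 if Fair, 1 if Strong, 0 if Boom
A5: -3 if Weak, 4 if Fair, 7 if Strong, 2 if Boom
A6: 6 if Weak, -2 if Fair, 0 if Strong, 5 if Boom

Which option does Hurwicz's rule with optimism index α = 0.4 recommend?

A1: 0.4·6 + 0.6·(-3) = 0.6
A2: 0.4·7 + 0.6·(-1) = 2.2
A3: 0.4·7 + 0.6·(-3) = 1
A4: 0.4·1 + 0.6·(-4) = -2
A5: 0.4·7 + 0.6·(-3) = 1
A6: 0.4·6 + 0.6·(-2) = 1.2
Highest Hurwicz score = 2.2 → A2.

A2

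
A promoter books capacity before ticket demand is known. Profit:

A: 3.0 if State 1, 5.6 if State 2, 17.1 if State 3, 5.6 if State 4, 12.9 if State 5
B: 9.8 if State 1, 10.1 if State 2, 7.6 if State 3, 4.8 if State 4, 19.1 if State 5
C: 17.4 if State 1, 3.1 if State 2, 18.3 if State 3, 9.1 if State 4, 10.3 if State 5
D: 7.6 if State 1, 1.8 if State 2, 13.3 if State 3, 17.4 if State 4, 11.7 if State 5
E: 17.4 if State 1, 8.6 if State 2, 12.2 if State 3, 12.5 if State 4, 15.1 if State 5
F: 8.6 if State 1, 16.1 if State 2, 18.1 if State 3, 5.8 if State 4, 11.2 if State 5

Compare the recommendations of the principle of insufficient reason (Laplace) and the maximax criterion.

laplace → E; maximax → B (disagree)

Row averages: A=8.84, B=10.28, C=11.64, D=10.36, E=13.16, F=11.96
Highest average = 13.16 → E.
Row maxima: A=17.1, B=19.1, C=18.3, D=17.4, E=17.4, F=18.1
Best best-case = 19.1 → B.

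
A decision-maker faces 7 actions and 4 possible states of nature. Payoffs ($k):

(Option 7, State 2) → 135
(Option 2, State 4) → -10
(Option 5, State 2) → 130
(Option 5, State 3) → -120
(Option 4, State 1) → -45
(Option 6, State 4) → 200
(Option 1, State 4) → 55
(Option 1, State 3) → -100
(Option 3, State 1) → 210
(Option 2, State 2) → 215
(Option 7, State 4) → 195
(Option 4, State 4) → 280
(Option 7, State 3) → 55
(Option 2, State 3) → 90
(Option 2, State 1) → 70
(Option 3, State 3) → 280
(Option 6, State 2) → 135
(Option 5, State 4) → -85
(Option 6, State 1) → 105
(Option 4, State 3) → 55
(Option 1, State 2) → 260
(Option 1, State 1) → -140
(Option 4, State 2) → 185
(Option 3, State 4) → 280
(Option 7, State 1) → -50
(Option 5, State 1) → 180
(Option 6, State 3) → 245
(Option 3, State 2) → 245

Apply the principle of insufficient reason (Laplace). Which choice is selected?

Option 3

Row averages: Option 1=18.75, Option 2=91.25, Option 3=253.75, Option 4=118.75, Option 5=26.25, Option 6=171.25, Option 7=83.75
Highest average = 253.75 → Option 3.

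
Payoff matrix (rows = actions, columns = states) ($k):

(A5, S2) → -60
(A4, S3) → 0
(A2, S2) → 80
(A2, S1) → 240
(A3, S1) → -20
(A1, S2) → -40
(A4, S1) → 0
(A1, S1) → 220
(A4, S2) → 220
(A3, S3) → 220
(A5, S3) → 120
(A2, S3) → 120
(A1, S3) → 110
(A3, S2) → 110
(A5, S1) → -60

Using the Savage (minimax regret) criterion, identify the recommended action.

A2

Column bests: S1=240, S2=220, S3=220.
A1 regrets: 20, 260, 110 → max 260
A2 regrets: 0, 140, 100 → max 140
A3 regrets: 260, 110, 0 → max 260
A4 regrets: 240, 0, 220 → max 240
A5 regrets: 300, 280, 100 → max 300
Smallest max regret = 140 → A2.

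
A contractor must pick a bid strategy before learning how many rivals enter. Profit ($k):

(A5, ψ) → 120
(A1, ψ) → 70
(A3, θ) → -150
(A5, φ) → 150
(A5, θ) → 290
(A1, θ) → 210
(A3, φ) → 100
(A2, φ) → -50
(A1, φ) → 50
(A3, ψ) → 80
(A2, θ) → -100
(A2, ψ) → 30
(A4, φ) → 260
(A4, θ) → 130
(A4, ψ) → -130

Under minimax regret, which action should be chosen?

Column bests: θ=290, φ=260, ψ=120.
A1 regrets: 80, 210, 50 → max 210
A2 regrets: 390, 310, 90 → max 390
A3 regrets: 440, 160, 40 → max 440
A4 regrets: 160, 0, 250 → max 250
A5 regrets: 0, 110, 0 → max 110
Smallest max regret = 110 → A5.

A5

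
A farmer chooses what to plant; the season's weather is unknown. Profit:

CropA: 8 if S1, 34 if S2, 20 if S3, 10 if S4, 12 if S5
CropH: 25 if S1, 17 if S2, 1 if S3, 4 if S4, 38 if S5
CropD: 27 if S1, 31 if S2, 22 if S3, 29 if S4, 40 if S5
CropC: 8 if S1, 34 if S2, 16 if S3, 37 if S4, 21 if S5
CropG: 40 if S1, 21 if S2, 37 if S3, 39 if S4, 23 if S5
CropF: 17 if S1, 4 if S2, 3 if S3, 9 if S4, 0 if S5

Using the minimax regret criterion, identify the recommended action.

Column bests: S1=40, S2=34, S3=37, S4=39, S5=40.
CropA regrets: 32, 0, 17, 29, 28 → max 32
CropH regrets: 15, 17, 36, 35, 2 → max 36
CropD regrets: 13, 3, 15, 10, 0 → max 15
CropC regrets: 32, 0, 21, 2, 19 → max 32
CropG regrets: 0, 13, 0, 0, 17 → max 17
CropF regrets: 23, 30, 34, 30, 40 → max 40
Smallest max regret = 15 → CropD.

CropD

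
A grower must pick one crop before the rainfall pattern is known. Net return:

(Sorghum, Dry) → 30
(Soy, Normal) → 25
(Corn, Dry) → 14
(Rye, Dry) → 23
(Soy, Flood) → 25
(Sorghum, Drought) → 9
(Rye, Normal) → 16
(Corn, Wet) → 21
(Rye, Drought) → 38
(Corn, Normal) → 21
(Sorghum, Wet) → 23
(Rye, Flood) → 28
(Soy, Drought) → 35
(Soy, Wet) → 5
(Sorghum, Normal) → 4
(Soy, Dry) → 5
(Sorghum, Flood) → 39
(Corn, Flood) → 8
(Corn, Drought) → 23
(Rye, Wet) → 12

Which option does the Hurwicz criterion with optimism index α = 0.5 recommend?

Rye

Corn: 0.5·23 + 0.5·8 = 15.5
Rye: 0.5·38 + 0.5·12 = 25
Soy: 0.5·35 + 0.5·5 = 20
Sorghum: 0.5·39 + 0.5·4 = 21.5
Highest Hurwicz score = 25 → Rye.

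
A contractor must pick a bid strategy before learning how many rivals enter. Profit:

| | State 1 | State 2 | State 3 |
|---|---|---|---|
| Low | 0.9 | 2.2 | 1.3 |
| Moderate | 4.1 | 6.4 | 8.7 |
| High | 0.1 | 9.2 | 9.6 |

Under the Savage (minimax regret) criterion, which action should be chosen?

Moderate

Column bests: State 1=4.1, State 2=9.2, State 3=9.6.
Low regrets: 3.2, 7.0, 8.3 → max 8.3
Moderate regrets: 0.0, 2.8, 0.9 → max 2.8
High regrets: 4.0, 0.0, 0.0 → max 4.0
Smallest max regret = 2.8 → Moderate.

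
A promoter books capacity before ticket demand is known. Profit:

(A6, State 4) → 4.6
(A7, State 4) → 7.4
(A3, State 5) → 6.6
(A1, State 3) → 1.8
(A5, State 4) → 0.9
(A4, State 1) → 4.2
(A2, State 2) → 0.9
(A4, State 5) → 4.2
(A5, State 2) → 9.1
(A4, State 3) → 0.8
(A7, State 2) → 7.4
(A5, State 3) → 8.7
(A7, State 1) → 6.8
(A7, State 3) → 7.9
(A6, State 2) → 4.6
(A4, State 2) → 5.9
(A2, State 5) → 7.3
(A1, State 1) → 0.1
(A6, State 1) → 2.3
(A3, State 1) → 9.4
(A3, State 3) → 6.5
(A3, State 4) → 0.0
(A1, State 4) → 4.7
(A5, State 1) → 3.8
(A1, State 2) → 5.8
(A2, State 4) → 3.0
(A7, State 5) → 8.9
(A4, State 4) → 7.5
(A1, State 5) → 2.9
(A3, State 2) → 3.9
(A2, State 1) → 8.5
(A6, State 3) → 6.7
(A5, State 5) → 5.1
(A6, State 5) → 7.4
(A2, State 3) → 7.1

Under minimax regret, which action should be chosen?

Column bests: State 1=9.4, State 2=9.1, State 3=8.7, State 4=7.5, State 5=8.9.
A1 regrets: 9.3, 3.3, 6.9, 2.8, 6.0 → max 9.3
A2 regrets: 0.9, 8.2, 1.6, 4.5, 1.6 → max 8.2
A3 regrets: 0.0, 5.2, 2.2, 7.5, 2.3 → max 7.5
A4 regrets: 5.2, 3.2, 7.9, 0.0, 4.7 → max 7.9
A5 regrets: 5.6, 0.0, 0.0, 6.6, 3.8 → max 6.6
A6 regrets: 7.1, 4.5, 2.0, 2.9, 1.5 → max 7.1
A7 regrets: 2.6, 1.7, 0.8, 0.1, 0.0 → max 2.6
Smallest max regret = 2.6 → A7.

A7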